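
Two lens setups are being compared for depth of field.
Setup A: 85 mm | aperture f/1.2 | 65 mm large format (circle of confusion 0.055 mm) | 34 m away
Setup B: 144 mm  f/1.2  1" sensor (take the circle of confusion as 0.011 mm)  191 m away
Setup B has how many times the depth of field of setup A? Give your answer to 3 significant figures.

Setup A: H = 85²/(1.2×0.055) + 85 ≈ 109554.7 mm; DoF = Df − Dn = 49262 − 25958 ≈ 23304 mm.
Setup B: H = 144²/(1.2×0.011) + 144 ≈ 1571053.1 mm; DoF = Df − Dn = 217415 − 170309 ≈ 47106 mm.
Ratio = 47106 / 23304 ≈ 2.02.

2.02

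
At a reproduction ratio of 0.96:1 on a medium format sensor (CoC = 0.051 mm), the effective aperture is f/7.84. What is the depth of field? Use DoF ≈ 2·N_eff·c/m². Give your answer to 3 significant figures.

0.868 mm

At magnification m, DoF ≈ 2·N_eff·c/m² = 2 × 7.84 × 0.051 / 0.96² = 0.7997 / 0.9216 ≈ 0.868 mm.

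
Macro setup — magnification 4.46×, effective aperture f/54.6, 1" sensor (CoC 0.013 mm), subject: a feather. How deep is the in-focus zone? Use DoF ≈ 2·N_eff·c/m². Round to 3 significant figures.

At magnification m, DoF ≈ 2·N_eff·c/m² = 2 × 54.6 × 0.013 / 4.46² = 1.42 / 19.89 ≈ 0.0714 mm.

0.0714 mm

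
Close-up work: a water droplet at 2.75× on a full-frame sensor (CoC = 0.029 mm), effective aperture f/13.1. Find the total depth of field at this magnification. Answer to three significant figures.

0.100 mm

At magnification m, DoF ≈ 2·N_eff·c/m² = 2 × 13.1 × 0.029 / 2.75² = 0.7598 / 7.562 ≈ 0.1 mm.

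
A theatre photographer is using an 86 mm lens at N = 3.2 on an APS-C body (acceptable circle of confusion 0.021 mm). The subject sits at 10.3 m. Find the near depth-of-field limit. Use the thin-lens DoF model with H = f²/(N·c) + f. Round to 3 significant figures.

Hyperfocal distance H = f²/(N·c) + f = 86²/(3.2 × 0.021) + 86 = 7396/0.0672 + 86 ≈ 110145.5 mm ≈ 110.1 m.
Near limit Dn = s·(H − f)/(H + s − 2f) = 10300 × (110145.5 − 86) / (110145.5 + 10300 − 2 × 86) = 10300 × 110059.5 / 120273.5 ≈ 9425.3 mm ≈ 9.43 m.

9.43 m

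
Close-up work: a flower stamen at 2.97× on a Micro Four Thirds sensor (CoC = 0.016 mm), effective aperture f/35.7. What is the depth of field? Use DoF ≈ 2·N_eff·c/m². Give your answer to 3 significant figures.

At magnification m, DoF ≈ 2·N_eff·c/m² = 2 × 35.7 × 0.016 / 2.97² = 1.142 / 8.821 ≈ 0.13 mm.

0.130 mm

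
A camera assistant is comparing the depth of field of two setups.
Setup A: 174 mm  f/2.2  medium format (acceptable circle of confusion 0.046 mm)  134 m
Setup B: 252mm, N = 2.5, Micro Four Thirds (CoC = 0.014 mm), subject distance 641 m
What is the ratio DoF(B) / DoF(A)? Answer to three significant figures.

Setup A: H = 174²/(2.2×0.046) + 174 ≈ 299344.0 mm; DoF = Df − Dn = 242457 − 92585 ≈ 149872 mm.
Setup B: H = 252²/(2.5×0.014) + 252 ≈ 1814652.0 mm; DoF = Df − Dn = 990950 − 473711 ≈ 517239 mm.
Ratio = 517239 / 149872 ≈ 3.45.

3.45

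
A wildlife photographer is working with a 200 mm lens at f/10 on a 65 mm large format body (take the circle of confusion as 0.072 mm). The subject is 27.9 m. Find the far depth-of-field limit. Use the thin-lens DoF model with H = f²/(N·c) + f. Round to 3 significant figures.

Hyperfocal distance H = f²/(N·c) + f = 200²/(10 × 0.072) + 200 = 40000/0.72 + 200 ≈ 55755.6 mm ≈ 55.76 m.
Far limit Df = s·(H − f)/(H − s) = 27900 × (55755.6 − 200) / (55755.6 − 27900) = 27900 × 55555.6 / 27855.6 ≈ 55644 mm ≈ 55.6 m.

55.6 m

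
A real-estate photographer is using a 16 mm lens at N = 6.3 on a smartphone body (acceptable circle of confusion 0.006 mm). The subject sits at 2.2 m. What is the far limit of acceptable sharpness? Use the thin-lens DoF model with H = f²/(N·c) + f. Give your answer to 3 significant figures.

3.25 m

Hyperfocal distance H = f²/(N·c) + f = 16²/(6.3 × 0.006) + 16 = 256/0.0378 + 16 ≈ 6788.5 mm ≈ 6.788 m.
Far limit Df = s·(H − f)/(H − s) = 2200 × (6788.5 − 16) / (6788.5 − 2200) = 2200 × 6772.5 / 4588.5 ≈ 3247.1 mm ≈ 3.25 m.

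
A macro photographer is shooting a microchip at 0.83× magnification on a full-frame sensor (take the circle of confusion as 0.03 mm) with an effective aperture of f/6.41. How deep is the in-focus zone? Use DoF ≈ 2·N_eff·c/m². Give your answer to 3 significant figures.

0.558 mm

At magnification m, DoF ≈ 2·N_eff·c/m² = 2 × 6.41 × 0.03 / 0.83² = 0.3846 / 0.6889 ≈ 0.558 mm.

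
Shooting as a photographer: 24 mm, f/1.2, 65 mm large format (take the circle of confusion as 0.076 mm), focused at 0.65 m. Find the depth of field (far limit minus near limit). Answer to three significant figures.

Hyperfocal distance H = f²/(N·c) + f = 24²/(1.2 × 0.076) + 24 = 576/0.0912 + 24 ≈ 6339.8 mm ≈ 6.340 m.
Near limit Dn = s·(H − f)/(H + s − 2f) = 650 × (6339.8 − 24) / (6339.8 + 650 − 2 × 24) = 650 × 6315.8 / 6941.8 ≈ 591.38 mm.
Far limit Df = s·(H − f)/(H − s) = 650 × (6339.8 − 24) / (6339.8 − 650) = 650 × 6315.8 / 5689.8 ≈ 721.51 mm.
Depth of field = Df − Dn = 721.51 − 591.38 ≈ 130.13 mm.

130 mm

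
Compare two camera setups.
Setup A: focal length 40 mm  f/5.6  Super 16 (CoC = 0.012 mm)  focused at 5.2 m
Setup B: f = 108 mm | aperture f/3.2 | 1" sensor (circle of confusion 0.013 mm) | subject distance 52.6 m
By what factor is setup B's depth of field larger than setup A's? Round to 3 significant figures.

8.63

Setup A: H = 40²/(5.6×0.012) + 40 ≈ 23849.5 mm; DoF = Df − Dn = 6638.7 − 4273.8 ≈ 2364.9 mm.
Setup B: H = 108²/(3.2×0.013) + 108 ≈ 280492.6 mm; DoF = Df − Dn = 64716 − 44305 ≈ 20411 mm.
Ratio = 20411 / 2364.9 ≈ 8.63.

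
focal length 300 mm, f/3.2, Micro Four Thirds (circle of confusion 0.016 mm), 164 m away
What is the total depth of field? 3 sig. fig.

30.8 m

Hyperfocal distance H = f²/(N·c) + f = 300²/(3.2 × 0.016) + 300 = 90000/0.0512 + 300 ≈ 1758112.5 mm ≈ 1758 m.
Near limit Dn = s·(H − f)/(H + s − 2f) = 164000 × (1758112.5 − 300) / (1758112.5 + 164000 − 2 × 300) = 164000 × 1757812.5 / 1921512.5 ≈ 150028 mm.
Far limit Df = s·(H − f)/(H − s) = 164000 × (1758112.5 − 300) / (1758112.5 − 164000) = 164000 × 1757812.5 / 1594112.5 ≈ 180841 mm.
Depth of field = Df − Dn = 180841 − 150028 ≈ 30813 mm ≈ 30.8 m.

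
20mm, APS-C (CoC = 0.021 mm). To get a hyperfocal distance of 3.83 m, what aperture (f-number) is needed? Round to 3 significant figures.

Rearrange H = f²/(N·c) + f for N: N = f² / ((H − f)·c).
N = 20² / ((3830 − 20) × 0.021) = 400 / 80.01 ≈ 5.

f/5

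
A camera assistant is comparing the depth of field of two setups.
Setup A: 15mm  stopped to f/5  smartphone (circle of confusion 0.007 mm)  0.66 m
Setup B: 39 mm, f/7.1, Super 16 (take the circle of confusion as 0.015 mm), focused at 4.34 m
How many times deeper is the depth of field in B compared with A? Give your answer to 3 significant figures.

Setup A: H = 15²/(5×0.007) + 15 ≈ 6443.6 mm; DoF = Df − Dn = 733.61 − 599.82 ≈ 133.79 mm.
Setup B: H = 39²/(7.1×0.015) + 39 ≈ 14320.7 mm; DoF = Df − Dn = 6210.2 − 3335.5 ≈ 2874.7 mm.
Ratio = 2874.7 / 133.79 ≈ 21.5.

21.5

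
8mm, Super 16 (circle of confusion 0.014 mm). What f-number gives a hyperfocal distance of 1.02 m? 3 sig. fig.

f/4.52

Rearrange H = f²/(N·c) + f for N: N = f² / ((H − f)·c).
N = 8² / ((1020 − 8) × 0.014) = 64 / 14.17 ≈ 4.52.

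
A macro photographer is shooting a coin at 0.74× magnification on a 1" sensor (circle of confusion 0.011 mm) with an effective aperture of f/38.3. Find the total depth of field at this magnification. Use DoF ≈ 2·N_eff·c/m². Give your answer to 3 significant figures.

1.54 mm

At magnification m, DoF ≈ 2·N_eff·c/m² = 2 × 38.3 × 0.011 / 0.74² = 0.8426 / 0.5476 ≈ 1.54 mm.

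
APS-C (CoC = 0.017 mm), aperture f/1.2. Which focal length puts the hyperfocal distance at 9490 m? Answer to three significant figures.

440 mm

From H = f²/(N·c) + f, with f ≪ H: f ≈ √(H·N·c) = √(9490000 × 1.2 × 0.017) = √193596 ≈ 440.0 mm.
The +f correction barely moves this — solving exactly, f² + N·c·f − N·c·H = 0 ⇒ f = (−N·c + √((N·c)² + 4·N·c·H))/2 = (−0.0204 + √774384)/2 ≈ 439.99 mm, so f ≈ 440 mm.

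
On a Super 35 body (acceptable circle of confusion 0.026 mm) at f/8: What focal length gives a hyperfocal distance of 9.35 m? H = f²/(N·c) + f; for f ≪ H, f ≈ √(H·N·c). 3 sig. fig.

From H = f²/(N·c) + f, with f ≪ H: f ≈ √(H·N·c) = √(9350 × 8 × 0.026) = √1944.8 ≈ 44.10 mm.
Exact: f² + N·c·f − N·c·H = 0 ⇒ f = (−N·c + √((N·c)² + 4·N·c·H))/2 = (−0.208 + √7779.2)/2 ≈ 43.996 mm ≈ 44.0 mm.

44.0 mm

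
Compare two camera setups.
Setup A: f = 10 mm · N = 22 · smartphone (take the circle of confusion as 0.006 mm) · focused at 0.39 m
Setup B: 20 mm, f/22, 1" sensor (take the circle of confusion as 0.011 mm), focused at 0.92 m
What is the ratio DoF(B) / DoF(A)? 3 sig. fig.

Setup A: H = 10²/(22×0.006) + 10 ≈ 767.6 mm; DoF = Df − Dn = 782.50 − 259.72 ≈ 522.78 mm.
Setup B: H = 20²/(22×0.011) + 20 ≈ 1672.9 mm; DoF = Df − Dn = 2019.8 − 595.7 ≈ 1424.1 mm.
Ratio = 1424.1 / 522.78 ≈ 2.72.

2.72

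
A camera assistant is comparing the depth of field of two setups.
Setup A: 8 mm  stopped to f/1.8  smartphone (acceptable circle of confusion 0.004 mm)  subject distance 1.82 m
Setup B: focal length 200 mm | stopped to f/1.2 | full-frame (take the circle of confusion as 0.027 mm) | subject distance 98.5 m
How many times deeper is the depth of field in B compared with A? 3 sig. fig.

Setup A: H = 8²/(1.8×0.004) + 8 ≈ 8896.9 mm; DoF = Df − Dn = 2286.00 − 1511.82 ≈ 774.18 mm.
Setup B: H = 200²/(1.2×0.027) + 200 ≈ 1234767.9 mm; DoF = Df − Dn = 107021 − 91236 ≈ 15785 mm.
Ratio = 15785 / 774.18 ≈ 20.4.

20.4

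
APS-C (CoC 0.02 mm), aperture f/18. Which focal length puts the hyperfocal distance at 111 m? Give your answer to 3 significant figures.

From H = f²/(N·c) + f, with f ≪ H: f ≈ √(H·N·c) = √(111000 × 18 × 0.02) = √39960 ≈ 199.9 mm.
The +f correction barely moves this — solving exactly, f² + N·c·f − N·c·H = 0 ⇒ f = (−N·c + √((N·c)² + 4·N·c·H))/2 = (−0.36 + √159840)/2 ≈ 199.72 mm, so f ≈ 200 mm.

200 mm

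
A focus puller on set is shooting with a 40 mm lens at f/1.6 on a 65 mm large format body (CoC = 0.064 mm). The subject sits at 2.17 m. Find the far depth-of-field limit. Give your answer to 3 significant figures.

Hyperfocal distance H = f²/(N·c) + f = 40²/(1.6 × 0.064) + 40 = 1600/0.1024 + 40 ≈ 15665.0 mm ≈ 15.66 m.
Far limit Df = s·(H − f)/(H − s) = 2170 × (15665.0 − 40) / (15665.0 − 2170) = 2170 × 15625.0 / 13495.0 ≈ 2512.5 mm ≈ 2.51 m.

2.51 m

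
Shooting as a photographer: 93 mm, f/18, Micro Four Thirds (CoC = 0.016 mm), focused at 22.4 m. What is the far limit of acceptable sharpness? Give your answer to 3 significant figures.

87.1 m

Hyperfocal distance H = f²/(N·c) + f = 93²/(18 × 0.016) + 93 = 8649/0.288 + 93 ≈ 30124.2 mm ≈ 30.12 m.
Far limit Df = s·(H − f)/(H − s) = 22400 × (30124.2 − 93) / (30124.2 − 22400) = 22400 × 30031.2 / 7724.2 ≈ 87089 mm ≈ 87.1 m.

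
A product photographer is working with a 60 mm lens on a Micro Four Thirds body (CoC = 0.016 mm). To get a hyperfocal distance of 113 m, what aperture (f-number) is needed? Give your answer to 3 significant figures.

Rearrange H = f²/(N·c) + f for N: N = f² / ((H − f)·c).
N = 60² / ((113000 − 60) × 0.016) = 3600 / 1807 ≈ 1.99.

f/1.99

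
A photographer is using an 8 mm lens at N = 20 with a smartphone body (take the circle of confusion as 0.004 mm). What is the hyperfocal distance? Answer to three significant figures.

Hyperfocal distance H = f²/(N·c) + f = 8²/(20 × 0.004) + 8 = 64/0.08 + 8 ≈ 808.0 mm ≈ 0.808 m.

0.808 m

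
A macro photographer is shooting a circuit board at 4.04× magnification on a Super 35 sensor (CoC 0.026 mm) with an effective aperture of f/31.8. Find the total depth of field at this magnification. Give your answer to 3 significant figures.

At magnification m, DoF ≈ 2·N_eff·c/m² = 2 × 31.8 × 0.026 / 4.04² = 1.654 / 16.32 ≈ 0.101 mm.

0.101 mm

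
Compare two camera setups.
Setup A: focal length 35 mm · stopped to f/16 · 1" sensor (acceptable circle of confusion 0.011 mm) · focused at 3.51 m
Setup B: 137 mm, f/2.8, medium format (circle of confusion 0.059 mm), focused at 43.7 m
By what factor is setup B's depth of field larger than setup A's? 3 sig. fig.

Setup A: H = 35²/(16×0.011) + 35 ≈ 6995.2 mm; DoF = Df − Dn = 7009.7 − 2341.1 ≈ 4668.6 mm.
Setup B: H = 137²/(2.8×0.059) + 137 ≈ 113750.8 mm; DoF = Df − Dn = 70876 − 31588 ≈ 39288 mm.
Ratio = 39288 / 4668.6 ≈ 8.42.

8.42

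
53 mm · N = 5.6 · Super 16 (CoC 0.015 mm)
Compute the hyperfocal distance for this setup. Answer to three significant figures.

Hyperfocal distance H = f²/(N·c) + f = 53²/(5.6 × 0.015) + 53 = 2809/0.084 + 53 ≈ 33493.5 mm ≈ 33.5 m.

33.5 m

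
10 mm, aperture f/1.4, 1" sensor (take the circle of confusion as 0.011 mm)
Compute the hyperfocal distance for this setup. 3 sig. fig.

6.50 m

Hyperfocal distance H = f²/(N·c) + f = 10²/(1.4 × 0.011) + 10 = 100/0.0154 + 10 ≈ 6503.5 mm ≈ 6.50 m.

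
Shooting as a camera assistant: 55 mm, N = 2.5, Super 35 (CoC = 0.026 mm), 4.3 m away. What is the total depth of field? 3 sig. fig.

Hyperfocal distance H = f²/(N·c) + f = 55²/(2.5 × 0.026) + 55 = 3025/0.065 + 55 ≈ 46593.5 mm ≈ 46.59 m.
Near limit Dn = s·(H − f)/(H + s − 2f) = 4300 × (46593.5 − 55) / (46593.5 + 4300 − 2 × 55) = 4300 × 46538.5 / 50783.5 ≈ 3940.56 mm.
Far limit Df = s·(H − f)/(H − s) = 4300 × (46593.5 − 55) / (46593.5 − 4300) = 4300 × 46538.5 / 42293.5 ≈ 4731.59 mm.
Depth of field = Df − Dn = 4731.59 − 3940.56 ≈ 791.03 mm ≈ 0.791 m.

0.791 m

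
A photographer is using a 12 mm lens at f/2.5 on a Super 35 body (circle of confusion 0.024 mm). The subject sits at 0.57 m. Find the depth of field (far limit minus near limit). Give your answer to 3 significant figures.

280 mm

Hyperfocal distance H = f²/(N·c) + f = 12²/(2.5 × 0.024) + 12 = 144/0.06 + 12 ≈ 2412.0 mm ≈ 2.412 m.
Near limit Dn = s·(H − f)/(H + s − 2f) = 570 × (2412.0 − 12) / (2412.0 + 570 − 2 × 12) = 570 × 2400.0 / 2958.0 ≈ 462.47 mm.
Far limit Df = s·(H − f)/(H − s) = 570 × (2412.0 − 12) / (2412.0 − 570) = 570 × 2400.0 / 1842.0 ≈ 742.67 mm.
Depth of field = Df − Dn = 742.67 − 462.47 ≈ 280.20 mm.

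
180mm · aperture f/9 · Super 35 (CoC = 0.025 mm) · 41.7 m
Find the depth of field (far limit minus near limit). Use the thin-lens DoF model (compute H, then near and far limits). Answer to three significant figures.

Hyperfocal distance H = f²/(N·c) + f = 180²/(9 × 0.025) + 180 = 32400/0.225 + 180 ≈ 144180.0 mm ≈ 144.2 m.
Near limit Dn = s·(H − f)/(H + s − 2f) = 41700 × (144180.0 − 180) / (144180.0 + 41700 − 2 × 180) = 41700 × 144000.0 / 185520.0 ≈ 32367 mm.
Far limit Df = s·(H − f)/(H − s) = 41700 × (144180.0 − 180) / (144180.0 − 41700) = 41700 × 144000.0 / 102480.0 ≈ 58595 mm.
Depth of field = Df − Dn = 58595 − 32367 ≈ 26228 mm ≈ 26.2 m.

26.2 m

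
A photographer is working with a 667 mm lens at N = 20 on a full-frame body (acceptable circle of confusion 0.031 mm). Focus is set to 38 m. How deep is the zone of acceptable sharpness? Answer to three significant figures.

3.96 m

Hyperfocal distance H = f²/(N·c) + f = 667²/(20 × 0.031) + 667 = 444889/0.62 + 667 ≈ 718229.9 mm ≈ 718.2 m.
Near limit Dn = s·(H − f)/(H + s − 2f) = 38000 × (718229.9 − 667) / (718229.9 + 38000 − 2 × 667) = 38000 × 717562.9 / 754895.9 ≈ 36120.7 mm.
Far limit Df = s·(H − f)/(H − s) = 38000 × (718229.9 − 667) / (718229.9 − 38000) = 38000 × 717562.9 / 680229.9 ≈ 40085.6 mm.
Depth of field = Df − Dn = 40085.6 − 36120.7 ≈ 3964.9 mm ≈ 3.96 m.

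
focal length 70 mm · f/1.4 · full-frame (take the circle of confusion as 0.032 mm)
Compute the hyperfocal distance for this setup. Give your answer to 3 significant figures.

Hyperfocal distance H = f²/(N·c) + f = 70²/(1.4 × 0.032) + 70 = 4900/0.0448 + 70 ≈ 109445.0 mm ≈ 109 m.

109 m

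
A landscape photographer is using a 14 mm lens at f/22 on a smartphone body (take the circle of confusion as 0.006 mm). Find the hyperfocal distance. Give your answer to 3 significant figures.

1.50 m

Hyperfocal distance H = f²/(N·c) + f = 14²/(22 × 0.006) + 14 = 196/0.132 + 14 ≈ 1498.8 mm ≈ 1.50 m.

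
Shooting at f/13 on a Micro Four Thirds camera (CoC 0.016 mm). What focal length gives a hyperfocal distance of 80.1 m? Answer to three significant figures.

From H = f²/(N·c) + f, with f ≪ H: f ≈ √(H·N·c) = √(80100 × 13 × 0.016) = √16661 ≈ 129.1 mm.
The +f correction barely moves this — solving exactly, f² + N·c·f − N·c·H = 0 ⇒ f = (−N·c + √((N·c)² + 4·N·c·H))/2 = (−0.208 + √66643)/2 ≈ 128.97 mm, so f ≈ 129 mm.

129 mm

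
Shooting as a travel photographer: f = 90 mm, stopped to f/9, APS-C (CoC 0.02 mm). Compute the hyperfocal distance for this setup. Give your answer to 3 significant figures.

45.1 m

Hyperfocal distance H = f²/(N·c) + f = 90²/(9 × 0.02) + 90 = 8100/0.18 + 90 ≈ 45090.0 mm ≈ 45.1 m.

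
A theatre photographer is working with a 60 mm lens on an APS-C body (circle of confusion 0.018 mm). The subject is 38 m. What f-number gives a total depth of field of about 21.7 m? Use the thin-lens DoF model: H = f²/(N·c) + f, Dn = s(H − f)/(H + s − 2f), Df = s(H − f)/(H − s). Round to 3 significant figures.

f/1.40

Write h = H − f = f²/(N·c). The thin-lens limits are Dn = s·h/(h + (s−f)) and Df = s·h/(h − (s−f)), so DoF = Df − Dn = 2·s·(s−f)·h / (h² − (s−f)²).
That is a quadratic in h: DoF·h² − 2·s·(s−f)·h − DoF·(s−f)² = 0 ⇒ h = (s−f)·(s + √(s² + DoF²)) / DoF = 37940 × (38000 + √(38000² + 21700²)) / 21700 = 37940 × (38000 + 43759.5) / 21700 ≈ 142947 mm.
Then N = f²/(c·h) = 60² / (0.018 × 142947) = 3600 / 2573.0 ≈ 1.40.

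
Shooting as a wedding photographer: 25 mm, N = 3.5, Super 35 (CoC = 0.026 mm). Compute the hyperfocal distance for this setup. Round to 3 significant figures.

Hyperfocal distance H = f²/(N·c) + f = 25²/(3.5 × 0.026) + 25 = 625/0.091 + 25 ≈ 6893.1 mm ≈ 6.89 m.

6.89 m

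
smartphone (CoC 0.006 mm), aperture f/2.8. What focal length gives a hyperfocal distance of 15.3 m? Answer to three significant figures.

From H = f²/(N·c) + f, with f ≪ H: f ≈ √(H·N·c) = √(15300 × 2.8 × 0.006) = √257.04 ≈ 16.03 mm.
The +f correction barely moves this — solving exactly, f² + N·c·f − N·c·H = 0 ⇒ f = (−N·c + √((N·c)² + 4·N·c·H))/2 = (−0.0168 + √1028.2)/2 ≈ 16.024 mm, so f ≈ 16.0 mm.

16.0 mm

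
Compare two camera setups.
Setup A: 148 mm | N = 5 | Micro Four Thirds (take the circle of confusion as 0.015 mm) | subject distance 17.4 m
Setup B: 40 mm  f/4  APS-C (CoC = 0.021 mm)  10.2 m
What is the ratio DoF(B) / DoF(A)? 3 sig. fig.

Setup A: H = 148²/(5×0.015) + 148 ≈ 292201.3 mm; DoF = Df − Dn = 18492.4 − 16429.5 ≈ 2062.9 mm.
Setup B: H = 40²/(4×0.021) + 40 ≈ 19087.6 mm; DoF = Df − Dn = 21860 − 6652 ≈ 15208 mm.
Ratio = 15208 / 2062.9 ≈ 7.37.

7.37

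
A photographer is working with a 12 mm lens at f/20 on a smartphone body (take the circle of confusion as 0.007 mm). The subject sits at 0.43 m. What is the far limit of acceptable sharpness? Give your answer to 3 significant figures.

0.724 m

Hyperfocal distance H = f²/(N·c) + f = 12²/(20 × 0.007) + 12 = 144/0.14 + 12 ≈ 1040.6 mm ≈ 1.041 m.
Far limit Df = s·(H − f)/(H − s) = 430 × (1040.6 − 12) / (1040.6 − 430) = 430 × 1028.6 / 610.6 ≈ 724.38 mm ≈ 0.724 m.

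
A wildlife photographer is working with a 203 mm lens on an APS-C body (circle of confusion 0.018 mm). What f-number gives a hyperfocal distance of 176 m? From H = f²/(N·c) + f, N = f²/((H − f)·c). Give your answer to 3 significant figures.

Rearrange H = f²/(N·c) + f for N: N = f² / ((H − f)·c).
N = 203² / ((176000 − 203) × 0.018) = 41209 / 3164 ≈ 13.

f/13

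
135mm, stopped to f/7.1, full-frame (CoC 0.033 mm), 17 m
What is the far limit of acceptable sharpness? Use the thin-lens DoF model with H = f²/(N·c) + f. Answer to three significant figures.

Hyperfocal distance H = f²/(N·c) + f = 135²/(7.1 × 0.033) + 135 = 18225/0.2343 + 135 ≈ 77919.9 mm ≈ 77.92 m.
Far limit Df = s·(H − f)/(H − s) = 17000 × (77919.9 − 135) / (77919.9 − 17000) = 17000 × 77784.9 / 60919.9 ≈ 21706 mm ≈ 21.7 m.

21.7 m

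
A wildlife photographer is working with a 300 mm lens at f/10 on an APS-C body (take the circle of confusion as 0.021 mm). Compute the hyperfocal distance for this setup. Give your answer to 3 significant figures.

429 m

Hyperfocal distance H = f²/(N·c) + f = 300²/(10 × 0.021) + 300 = 90000/0.21 + 300 ≈ 428871.4 mm ≈ 429 m.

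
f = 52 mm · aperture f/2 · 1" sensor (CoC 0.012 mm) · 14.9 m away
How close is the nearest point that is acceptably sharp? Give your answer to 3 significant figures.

Hyperfocal distance H = f²/(N·c) + f = 52²/(2 × 0.012) + 52 = 2704/0.024 + 52 ≈ 112718.7 mm ≈ 112.7 m.
Near limit Dn = s·(H − f)/(H + s − 2f) = 14900 × (112718.7 − 52) / (112718.7 + 14900 − 2 × 52) = 14900 × 112666.7 / 127514.7 ≈ 13165 mm ≈ 13.2 m.

13.2 m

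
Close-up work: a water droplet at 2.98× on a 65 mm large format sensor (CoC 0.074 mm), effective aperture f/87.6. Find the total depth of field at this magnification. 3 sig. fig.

At magnification m, DoF ≈ 2·N_eff·c/m² = 2 × 87.6 × 0.074 / 2.98² = 12.96 / 8.88 ≈ 1.46 mm.

1.46 mm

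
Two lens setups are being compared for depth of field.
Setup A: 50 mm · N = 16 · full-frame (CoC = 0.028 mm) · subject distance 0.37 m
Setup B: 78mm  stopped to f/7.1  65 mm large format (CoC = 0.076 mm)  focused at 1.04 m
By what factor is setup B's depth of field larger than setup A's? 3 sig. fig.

4.20

Setup A: H = 50²/(16×0.028) + 50 ≈ 5630.4 mm; DoF = Df − Dn = 392.508 − 349.933 ≈ 42.575 mm.
Setup B: H = 78²/(7.1×0.076) + 78 ≈ 11353.0 mm; DoF = Df − Dn = 1137.01 − 958.24 ≈ 178.77 mm.
Ratio = 178.77 / 42.575 ≈ 4.20.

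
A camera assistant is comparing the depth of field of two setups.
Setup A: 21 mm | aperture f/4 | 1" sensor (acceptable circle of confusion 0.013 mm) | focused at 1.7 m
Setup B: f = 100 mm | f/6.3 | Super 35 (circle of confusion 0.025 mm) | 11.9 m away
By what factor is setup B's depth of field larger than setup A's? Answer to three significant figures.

Setup A: H = 21²/(4×0.013) + 21 ≈ 8501.8 mm; DoF = Df − Dn = 2119.64 − 1419.06 ≈ 700.58 mm.
Setup B: H = 100²/(6.3×0.025) + 100 ≈ 63592.1 mm; DoF = Df − Dn = 14616.5 − 10035.0 ≈ 4581.5 mm.
Ratio = 4581.5 / 700.58 ≈ 6.54.

6.54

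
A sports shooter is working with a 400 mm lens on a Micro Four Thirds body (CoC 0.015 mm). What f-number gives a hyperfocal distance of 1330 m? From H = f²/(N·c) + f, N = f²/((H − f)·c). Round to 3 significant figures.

f/8.02

Rearrange H = f²/(N·c) + f for N: N = f² / ((H − f)·c).
N = 400² / ((1330000 − 400) × 0.015) = 160000 / 19944 ≈ 8.02.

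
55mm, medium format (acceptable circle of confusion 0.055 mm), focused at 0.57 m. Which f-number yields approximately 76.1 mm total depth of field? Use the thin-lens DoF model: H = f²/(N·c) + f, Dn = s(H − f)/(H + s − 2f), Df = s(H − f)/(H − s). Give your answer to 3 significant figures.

Write h = H − f = f²/(N·c). The thin-lens limits are Dn = s·h/(h + (s−f)) and Df = s·h/(h − (s−f)), so DoF = Df − Dn = 2·s·(s−f)·h / (h² − (s−f)²).
That is a quadratic in h: DoF·h² − 2·s·(s−f)·h − DoF·(s−f)² = 0 ⇒ h = (s−f)·(s + √(s² + DoF²)) / DoF = 515 × (570 + √(570² + 76.1²)) / 76.1 = 515 × (570 + 575.058) / 76.1 ≈ 7749.1 mm.
Then N = f²/(c·h) = 55² / (0.055 × 7749.1) = 3025 / 426.20 ≈ 7.10.

f/7.10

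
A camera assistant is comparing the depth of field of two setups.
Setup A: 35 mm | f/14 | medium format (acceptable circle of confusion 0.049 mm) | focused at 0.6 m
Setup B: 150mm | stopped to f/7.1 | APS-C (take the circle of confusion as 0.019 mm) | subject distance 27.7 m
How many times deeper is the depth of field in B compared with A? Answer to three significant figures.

Setup A: H = 35²/(14×0.049) + 35 ≈ 1820.7 mm; DoF = Df − Dn = 877.71 − 455.79 ≈ 421.92 mm.
Setup B: H = 150²/(7.1×0.019) + 150 ≈ 166940.2 mm; DoF = Df − Dn = 33180.7 − 23773.2 ≈ 9407.5 mm.
Ratio = 9407.5 / 421.92 ≈ 22.3.

22.3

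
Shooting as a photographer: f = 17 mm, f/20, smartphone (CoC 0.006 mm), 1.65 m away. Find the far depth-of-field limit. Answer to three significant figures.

5.13 m

Hyperfocal distance H = f²/(N·c) + f = 17²/(20 × 0.006) + 17 = 289/0.12 + 17 ≈ 2425.3 mm ≈ 2.425 m.
Far limit Df = s·(H − f)/(H − s) = 1650 × (2425.3 − 17) / (2425.3 − 1650) = 1650 × 2408.3 / 775.3 ≈ 5125.2 mm ≈ 5.13 m.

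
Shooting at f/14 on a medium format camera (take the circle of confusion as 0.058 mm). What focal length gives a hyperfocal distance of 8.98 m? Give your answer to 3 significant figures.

85.0 mm

From H = f²/(N·c) + f, with f ≪ H: f ≈ √(H·N·c) = √(8980 × 14 × 0.058) = √7291.8 ≈ 85.39 mm.
Exact: f² + N·c·f − N·c·H = 0 ⇒ f = (−N·c + √((N·c)² + 4·N·c·H))/2 = (−0.812 + √29168)/2 ≈ 84.987 mm ≈ 85.0 mm.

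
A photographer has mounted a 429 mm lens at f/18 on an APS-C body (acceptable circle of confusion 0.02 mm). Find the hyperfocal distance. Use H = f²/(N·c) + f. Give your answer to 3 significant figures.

512 m

Hyperfocal distance H = f²/(N·c) + f = 429²/(18 × 0.02) + 429 = 184041/0.36 + 429 ≈ 511654.0 mm ≈ 512 m.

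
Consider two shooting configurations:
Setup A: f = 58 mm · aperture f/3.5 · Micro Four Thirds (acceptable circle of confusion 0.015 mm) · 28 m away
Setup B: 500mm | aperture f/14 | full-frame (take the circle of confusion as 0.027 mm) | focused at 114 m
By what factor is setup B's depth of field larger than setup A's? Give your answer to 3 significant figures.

1.34

Setup A: H = 58²/(3.5×0.015) + 58 ≈ 64134.2 mm; DoF = Df − Dn = 49652 − 19498 ≈ 30154 mm.
Setup B: H = 500²/(14×0.027) + 500 ≈ 661875.7 mm; DoF = Df − Dn = 137617 − 97302 ≈ 40315 mm.
Ratio = 40315 / 30154 ≈ 1.34.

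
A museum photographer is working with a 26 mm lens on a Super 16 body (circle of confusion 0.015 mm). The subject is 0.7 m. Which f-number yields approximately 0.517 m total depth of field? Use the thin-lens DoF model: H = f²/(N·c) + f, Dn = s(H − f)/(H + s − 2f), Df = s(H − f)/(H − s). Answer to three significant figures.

f/22

Write h = H − f = f²/(N·c). The thin-lens limits are Dn = s·h/(h + (s−f)) and Df = s·h/(h − (s−f)), so DoF = Df − Dn = 2·s·(s−f)·h / (h² − (s−f)²).
That is a quadratic in h: DoF·h² − 2·s·(s−f)·h − DoF·(s−f)² = 0 ⇒ h = (s−f)·(s + √(s² + DoF²)) / DoF = 674 × (700 + √(700² + 517²)) / 517 = 674 × (700 + 870.224) / 517 ≈ 2047.1 mm.
Then N = f²/(c·h) = 26² / (0.015 × 2047.1) = 676 / 30.706 ≈ 22.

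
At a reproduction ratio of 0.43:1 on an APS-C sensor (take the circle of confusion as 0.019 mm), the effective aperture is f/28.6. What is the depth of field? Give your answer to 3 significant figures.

5.88 mm

At magnification m, DoF ≈ 2·N_eff·c/m² = 2 × 28.6 × 0.019 / 0.43² = 1.087 / 0.1849 ≈ 5.88 mm.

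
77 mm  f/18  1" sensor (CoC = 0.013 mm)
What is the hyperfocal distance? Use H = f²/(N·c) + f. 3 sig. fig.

Hyperfocal distance H = f²/(N·c) + f = 77²/(18 × 0.013) + 77 = 5929/0.234 + 77 ≈ 25414.6 mm ≈ 25.4 m.

25.4 m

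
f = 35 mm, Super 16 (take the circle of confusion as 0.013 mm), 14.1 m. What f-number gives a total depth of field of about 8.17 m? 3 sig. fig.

f/1.80

Write h = H − f = f²/(N·c). The thin-lens limits are Dn = s·h/(h + (s−f)) and Df = s·h/(h − (s−f)), so DoF = Df − Dn = 2·s·(s−f)·h / (h² − (s−f)²).
That is a quadratic in h: DoF·h² − 2·s·(s−f)·h − DoF·(s−f)² = 0 ⇒ h = (s−f)·(s + √(s² + DoF²)) / DoF = 14065 × (14100 + √(14100² + 8170²)) / 8170 = 14065 × (14100 + 16296.0) / 8170 ≈ 52328 mm.
Then N = f²/(c·h) = 35² / (0.013 × 52328) = 1225 / 680.26 ≈ 1.80.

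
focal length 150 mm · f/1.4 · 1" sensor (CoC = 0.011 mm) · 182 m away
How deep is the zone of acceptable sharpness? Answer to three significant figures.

46.0 m

Hyperfocal distance H = f²/(N·c) + f = 150²/(1.4 × 0.011) + 150 = 22500/0.0154 + 150 ≈ 1461189.0 mm ≈ 1461 m.
Near limit Dn = s·(H − f)/(H + s − 2f) = 182000 × (1461189.0 − 150) / (1461189.0 + 182000 − 2 × 150) = 182000 × 1461039.0 / 1642889.0 ≈ 161855 mm.
Far limit Df = s·(H − f)/(H − s) = 182000 × (1461189.0 − 150) / (1461189.0 − 182000) = 182000 × 1461039.0 / 1279189.0 ≈ 207873 mm.
Depth of field = Df − Dn = 207873 − 161855 ≈ 46018 mm ≈ 46.0 m.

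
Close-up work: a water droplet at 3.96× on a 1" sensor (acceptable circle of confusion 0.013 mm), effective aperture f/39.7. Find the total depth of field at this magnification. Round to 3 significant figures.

At magnification m, DoF ≈ 2·N_eff·c/m² = 2 × 39.7 × 0.013 / 3.96² = 1.032 / 15.68 ≈ 0.0658 mm.

0.0658 mm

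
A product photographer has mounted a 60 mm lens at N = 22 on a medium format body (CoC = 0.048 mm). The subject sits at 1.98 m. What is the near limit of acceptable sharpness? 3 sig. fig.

Hyperfocal distance H = f²/(N·c) + f = 60²/(22 × 0.048) + 60 = 3600/1.056 + 60 ≈ 3469.1 mm ≈ 3.469 m.
Near limit Dn = s·(H − f)/(H + s − 2f) = 1980 × (3469.1 − 60) / (3469.1 + 1980 − 2 × 60) = 1980 × 3409.1 / 5329.1 ≈ 1266.6 mm ≈ 1.27 m.

1.27 m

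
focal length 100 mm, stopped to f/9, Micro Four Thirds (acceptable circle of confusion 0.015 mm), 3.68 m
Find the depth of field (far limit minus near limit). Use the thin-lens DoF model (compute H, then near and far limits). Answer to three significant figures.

Hyperfocal distance H = f²/(N·c) + f = 100²/(9 × 0.015) + 100 = 10000/0.135 + 100 ≈ 74174.1 mm ≈ 74.17 m.
Near limit Dn = s·(H − f)/(H + s − 2f) = 3680 × (74174.1 − 100) / (74174.1 + 3680 − 2 × 100) = 3680 × 74074.1 / 77654.1 ≈ 3510.35 mm.
Far limit Df = s·(H − f)/(H − s) = 3680 × (74174.1 − 100) / (74174.1 − 3680) = 3680 × 74074.1 / 70494.1 ≈ 3866.89 mm.
Depth of field = Df − Dn = 3866.89 − 3510.35 ≈ 356.54 mm.

357 mm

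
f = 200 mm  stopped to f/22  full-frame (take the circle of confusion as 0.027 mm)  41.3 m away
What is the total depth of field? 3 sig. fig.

80.3 m

Hyperfocal distance H = f²/(N·c) + f = 200²/(22 × 0.027) + 200 = 40000/0.594 + 200 ≈ 67540.1 mm ≈ 67.54 m.
Near limit Dn = s·(H − f)/(H + s − 2f) = 41300 × (67540.1 − 200) / (67540.1 + 41300 − 2 × 200) = 41300 × 67340.1 / 108440.1 ≈ 25647 mm.
Far limit Df = s·(H − f)/(H − s) = 41300 × (67540.1 − 200) / (67540.1 − 41300) = 41300 × 67340.1 / 26240.1 ≈ 105988 mm.
Depth of field = Df − Dn = 105988 − 25647 ≈ 80341 mm ≈ 80.3 m.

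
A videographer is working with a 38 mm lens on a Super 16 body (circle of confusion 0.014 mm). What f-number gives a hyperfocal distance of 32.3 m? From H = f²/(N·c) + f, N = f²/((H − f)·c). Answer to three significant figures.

Rearrange H = f²/(N·c) + f for N: N = f² / ((H − f)·c).
N = 38² / ((32300 − 38) × 0.014) = 1444 / 451.7 ≈ 3.20.

f/3.20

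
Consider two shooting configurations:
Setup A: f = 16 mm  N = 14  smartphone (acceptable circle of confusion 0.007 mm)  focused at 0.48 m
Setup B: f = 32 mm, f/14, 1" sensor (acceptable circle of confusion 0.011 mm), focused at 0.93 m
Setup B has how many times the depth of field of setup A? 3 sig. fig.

1.45

Setup A: H = 16²/(14×0.007) + 16 ≈ 2628.2 mm; DoF = Df − Dn = 583.68 − 407.60 ≈ 176.08 mm.
Setup B: H = 32²/(14×0.011) + 32 ≈ 6681.4 mm; DoF = Df − Dn = 1075.21 − 819.35 ≈ 255.86 mm.
Ratio = 255.86 / 176.08 ≈ 1.45.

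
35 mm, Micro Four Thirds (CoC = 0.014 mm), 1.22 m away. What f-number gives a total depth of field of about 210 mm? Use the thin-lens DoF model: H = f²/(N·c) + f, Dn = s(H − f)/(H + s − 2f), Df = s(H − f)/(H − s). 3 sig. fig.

f/6.31

Write h = H − f = f²/(N·c). The thin-lens limits are Dn = s·h/(h + (s−f)) and Df = s·h/(h − (s−f)), so DoF = Df − Dn = 2·s·(s−f)·h / (h² − (s−f)²).
That is a quadratic in h: DoF·h² − 2·s·(s−f)·h − DoF·(s−f)² = 0 ⇒ h = (s−f)·(s + √(s² + DoF²)) / DoF = 1185 × (1220 + √(1220² + 210²)) / 210 = 1185 × (1220 + 1237.94) / 210 ≈ 13870 mm.
Then N = f²/(c·h) = 35² / (0.014 × 13870) = 1225 / 194.18 ≈ 6.31.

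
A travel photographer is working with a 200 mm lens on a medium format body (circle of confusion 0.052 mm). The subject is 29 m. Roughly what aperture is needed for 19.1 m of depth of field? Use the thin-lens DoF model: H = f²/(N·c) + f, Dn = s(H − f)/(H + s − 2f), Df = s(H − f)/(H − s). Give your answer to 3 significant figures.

Write h = H − f = f²/(N·c). The thin-lens limits are Dn = s·h/(h + (s−f)) and Df = s·h/(h − (s−f)), so DoF = Df − Dn = 2·s·(s−f)·h / (h² − (s−f)²).
That is a quadratic in h: DoF·h² − 2·s·(s−f)·h − DoF·(s−f)² = 0 ⇒ h = (s−f)·(s + √(s² + DoF²)) / DoF = 28800 × (29000 + √(29000² + 19100²)) / 19100 = 28800 × (29000 + 34724.8) / 19100 ≈ 96088 mm.
Then N = f²/(c·h) = 200² / (0.052 × 96088) = 40000 / 4996.6 ≈ 8.01.

f/8.01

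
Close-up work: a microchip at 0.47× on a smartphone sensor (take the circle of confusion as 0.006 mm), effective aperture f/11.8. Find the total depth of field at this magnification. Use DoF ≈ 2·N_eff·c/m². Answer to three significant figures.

0.641 mm

At magnification m, DoF ≈ 2·N_eff·c/m² = 2 × 11.8 × 0.006 / 0.47² = 0.1416 / 0.2209 ≈ 0.641 mm.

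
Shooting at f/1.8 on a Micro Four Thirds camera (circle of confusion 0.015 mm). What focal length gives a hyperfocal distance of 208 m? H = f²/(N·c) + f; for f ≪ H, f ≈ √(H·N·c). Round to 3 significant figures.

From H = f²/(N·c) + f, with f ≪ H: f ≈ √(H·N·c) = √(208000 × 1.8 × 0.015) = √5616.0 ≈ 74.94 mm.
The +f correction barely moves this — solving exactly, f² + N·c·f − N·c·H = 0 ⇒ f = (−N·c + √((N·c)² + 4·N·c·H))/2 = (−0.027 + √22464)/2 ≈ 74.926 mm, so f ≈ 74.9 mm.

74.9 mm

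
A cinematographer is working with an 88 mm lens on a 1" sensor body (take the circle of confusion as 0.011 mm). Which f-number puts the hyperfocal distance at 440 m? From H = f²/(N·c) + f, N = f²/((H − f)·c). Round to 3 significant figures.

f/1.60

Rearrange H = f²/(N·c) + f for N: N = f² / ((H − f)·c).
N = 88² / ((440000 − 88) × 0.011) = 7744 / 4839 ≈ 1.60.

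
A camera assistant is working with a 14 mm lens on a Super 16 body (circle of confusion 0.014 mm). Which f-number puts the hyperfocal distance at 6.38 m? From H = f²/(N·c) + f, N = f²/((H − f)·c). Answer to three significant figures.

f/2.20

Rearrange H = f²/(N·c) + f for N: N = f² / ((H − f)·c).
N = 14² / ((6380 − 14) × 0.014) = 196 / 89.12 ≈ 2.20.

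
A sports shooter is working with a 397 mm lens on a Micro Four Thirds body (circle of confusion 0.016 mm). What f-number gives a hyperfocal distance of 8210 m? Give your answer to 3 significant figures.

f/1.20

Rearrange H = f²/(N·c) + f for N: N = f² / ((H − f)·c).
N = 397² / ((8210000 − 397) × 0.016) = 157609 / 131354 ≈ 1.20.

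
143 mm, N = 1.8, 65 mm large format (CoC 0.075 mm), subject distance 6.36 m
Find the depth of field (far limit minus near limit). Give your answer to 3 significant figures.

Hyperfocal distance H = f²/(N·c) + f = 143²/(1.8 × 0.075) + 143 = 20449/0.135 + 143 ≈ 151617.1 mm ≈ 151.6 m.
Near limit Dn = s·(H − f)/(H + s − 2f) = 6360 × (151617.1 − 143) / (151617.1 + 6360 − 2 × 143) = 6360 × 151474.1 / 157691.1 ≈ 6109.26 mm.
Far limit Df = s·(H − f)/(H − s) = 6360 × (151617.1 − 143) / (151617.1 − 6360) = 6360 × 151474.1 / 145257.1 ≈ 6632.21 mm.
Depth of field = Df − Dn = 6632.21 − 6109.26 ≈ 522.95 mm ≈ 0.523 m.

0.523 m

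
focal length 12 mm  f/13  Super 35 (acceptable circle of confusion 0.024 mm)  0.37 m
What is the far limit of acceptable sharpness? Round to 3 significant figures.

1.65 m

Hyperfocal distance H = f²/(N·c) + f = 12²/(13 × 0.024) + 12 = 144/0.312 + 12 ≈ 473.5 mm ≈ 0.474 m.
Far limit Df = s·(H − f)/(H − s) = 370 × (473.5 − 12) / (473.5 − 370) = 370 × 461.5 / 103.5 ≈ 1649.3 mm ≈ 1.65 m.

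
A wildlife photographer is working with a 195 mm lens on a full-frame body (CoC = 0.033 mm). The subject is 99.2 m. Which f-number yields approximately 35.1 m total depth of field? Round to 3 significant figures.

Write h = H − f = f²/(N·c). The thin-lens limits are Dn = s·h/(h + (s−f)) and Df = s·h/(h − (s−f)), so DoF = Df − Dn = 2·s·(s−f)·h / (h² − (s−f)²).
That is a quadratic in h: DoF·h² − 2·s·(s−f)·h − DoF·(s−f)² = 0 ⇒ h = (s−f)·(s + √(s² + DoF²)) / DoF = 99005 × (99200 + √(99200² + 35100²)) / 35100 = 99005 × (99200 + 105227) / 35100 ≈ 576617 mm.
Then N = f²/(c·h) = 195² / (0.033 × 576617) = 38025 / 19028 ≈ 2.00.

f/2.00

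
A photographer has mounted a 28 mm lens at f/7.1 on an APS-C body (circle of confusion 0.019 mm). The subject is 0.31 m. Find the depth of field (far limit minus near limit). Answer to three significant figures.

Hyperfocal distance H = f²/(N·c) + f = 28²/(7.1 × 0.019) + 28 = 784/0.1349 + 28 ≈ 5839.7 mm ≈ 5.840 m.
Near limit Dn = s·(H − f)/(H + s − 2f) = 310 × (5839.7 − 28) / (5839.7 + 310 − 2 × 28) = 310 × 5811.7 / 6093.7 ≈ 295.654 mm.
Far limit Df = s·(H − f)/(H − s) = 310 × (5839.7 − 28) / (5839.7 − 310) = 310 × 5811.7 / 5529.7 ≈ 325.809 mm.
Depth of field = Df − Dn = 325.809 − 295.654 ≈ 30.155 mm.

30.2 mm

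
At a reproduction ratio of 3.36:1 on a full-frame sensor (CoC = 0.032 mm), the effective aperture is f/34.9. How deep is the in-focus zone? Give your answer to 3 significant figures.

At magnification m, DoF ≈ 2·N_eff·c/m² = 2 × 34.9 × 0.032 / 3.36² = 2.234 / 11.29 ≈ 0.198 mm.

0.198 mm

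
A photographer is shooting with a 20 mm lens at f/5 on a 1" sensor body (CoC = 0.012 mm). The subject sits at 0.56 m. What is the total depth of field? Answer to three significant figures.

91.3 mm

Hyperfocal distance H = f²/(N·c) + f = 20²/(5 × 0.012) + 20 = 400/0.06 + 20 ≈ 6686.7 mm ≈ 6.687 m.
Near limit Dn = s·(H − f)/(H + s − 2f) = 560 × (6686.7 − 20) / (6686.7 + 560 − 2 × 20) = 560 × 6666.7 / 7206.7 ≈ 518.039 mm.
Far limit Df = s·(H − f)/(H − s) = 560 × (6686.7 − 20) / (6686.7 − 560) = 560 × 6666.7 / 6126.7 ≈ 609.358 mm.
Depth of field = Df − Dn = 609.358 − 518.039 ≈ 91.319 mm.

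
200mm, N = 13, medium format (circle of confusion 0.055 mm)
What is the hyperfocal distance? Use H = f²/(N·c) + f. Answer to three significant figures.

56.1 m

Hyperfocal distance H = f²/(N·c) + f = 200²/(13 × 0.055) + 200 = 40000/0.715 + 200 ≈ 56144.1 mm ≈ 56.1 m.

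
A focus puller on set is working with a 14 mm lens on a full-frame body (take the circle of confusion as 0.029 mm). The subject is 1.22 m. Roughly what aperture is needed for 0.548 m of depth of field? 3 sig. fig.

f/1.20

Write h = H − f = f²/(N·c). The thin-lens limits are Dn = s·h/(h + (s−f)) and Df = s·h/(h − (s−f)), so DoF = Df − Dn = 2·s·(s−f)·h / (h² − (s−f)²).
That is a quadratic in h: DoF·h² − 2·s·(s−f)·h − DoF·(s−f)² = 0 ⇒ h = (s−f)·(s + √(s² + DoF²)) / DoF = 1206 × (1220 + √(1220² + 548²)) / 548 = 1206 × (1220 + 1337.42) / 548 ≈ 5628.2 mm.
Then N = f²/(c·h) = 14² / (0.029 × 5628.2) = 196 / 163.22 ≈ 1.20.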